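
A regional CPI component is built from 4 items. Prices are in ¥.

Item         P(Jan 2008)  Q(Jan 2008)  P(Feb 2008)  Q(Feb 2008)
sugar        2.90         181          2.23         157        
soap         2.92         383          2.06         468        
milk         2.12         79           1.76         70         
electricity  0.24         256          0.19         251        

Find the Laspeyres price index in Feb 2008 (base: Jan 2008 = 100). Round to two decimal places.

Laspeyres price index uses base-period quantities as weights.
ΣP(Feb 2008)·Q(Jan 2008) = 2.23×181 + 2.06×383 + 1.76×79 + 0.19×256 = 403.63 + 788.98 + 139.04 + 48.64 = 1380.29
ΣP(Jan 2008)·Q(Jan 2008) = 2.90×181 + 2.92×383 + 2.12×79 + 0.24×256 = 524.9 + 1118.36 + 167.48 + 61.44 = 1872.18
Index = 1380.29 / 1872.18 × 100 = 73.7264

73.73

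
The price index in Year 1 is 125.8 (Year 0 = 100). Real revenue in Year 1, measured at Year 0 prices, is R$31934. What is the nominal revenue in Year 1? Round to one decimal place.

40173.0

Nominal = Real × (Index/100) = 31934 × (125.8/100)
        = 31934 × 1.258 = 40172.9720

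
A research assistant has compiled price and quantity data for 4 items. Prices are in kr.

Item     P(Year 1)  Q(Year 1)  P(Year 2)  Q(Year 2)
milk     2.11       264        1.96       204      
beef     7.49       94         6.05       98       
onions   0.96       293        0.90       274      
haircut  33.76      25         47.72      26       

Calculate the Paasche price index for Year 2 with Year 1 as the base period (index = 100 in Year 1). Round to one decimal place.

Paasche price index uses current-period quantities as weights.
ΣP(Year 2)·Q(Year 2) = 1.96×204 + 6.05×98 + 0.90×274 + 47.72×26 = 399.84 + 592.9 + 246.6 + 1240.72 = 2480.06
ΣP(Year 1)·Q(Year 2) = 2.11×204 + 7.49×98 + 0.96×274 + 33.76×26 = 430.44 + 734.02 + 263.04 + 877.76 = 2305.26
Index = 2480.06 / 2305.26 × 100 = 107.5827

107.6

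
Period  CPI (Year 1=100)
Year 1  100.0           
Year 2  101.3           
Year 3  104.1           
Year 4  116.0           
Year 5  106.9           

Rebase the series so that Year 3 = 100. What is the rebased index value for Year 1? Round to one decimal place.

96.1

Rebased(Year 1) = 100.0 / 104.1 × 100 = 96.0615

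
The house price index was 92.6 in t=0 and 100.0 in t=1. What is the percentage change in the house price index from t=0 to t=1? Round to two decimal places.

7.99%

Change = (100.0 − 92.6) / 92.6 × 100
       = 7.4 / 92.6 × 100 = 7.9914%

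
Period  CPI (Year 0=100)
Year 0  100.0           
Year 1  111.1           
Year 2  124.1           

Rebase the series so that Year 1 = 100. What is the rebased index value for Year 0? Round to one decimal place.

Rebased(Year 0) = 100.0 / 111.1 × 100 = 90.0090

90.0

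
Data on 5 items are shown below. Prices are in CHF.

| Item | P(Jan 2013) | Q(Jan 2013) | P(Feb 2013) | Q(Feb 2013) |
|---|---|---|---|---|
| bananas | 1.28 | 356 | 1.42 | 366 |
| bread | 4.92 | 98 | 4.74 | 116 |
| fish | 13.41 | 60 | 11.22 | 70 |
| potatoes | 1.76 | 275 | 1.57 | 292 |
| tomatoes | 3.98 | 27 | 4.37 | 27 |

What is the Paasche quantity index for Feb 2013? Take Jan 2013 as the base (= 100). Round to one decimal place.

110.9

Paasche quantity index uses current-period prices as weights.
ΣP(Feb 2013)·Q(Feb 2013) = 1.42×366 + 4.74×116 + 11.22×70 + 1.57×292 + 4.37×27 = 519.72 + 549.84 + 785.4 + 458.44 + 117.99 = 2431.39
ΣP(Feb 2013)·Q(Jan 2013) = 1.42×356 + 4.74×98 + 11.22×60 + 1.57×275 + 4.37×27 = 505.52 + 464.52 + 673.2 + 431.75 + 117.99 = 2192.98
Index = 2431.39 / 2192.98 × 100 = 110.8715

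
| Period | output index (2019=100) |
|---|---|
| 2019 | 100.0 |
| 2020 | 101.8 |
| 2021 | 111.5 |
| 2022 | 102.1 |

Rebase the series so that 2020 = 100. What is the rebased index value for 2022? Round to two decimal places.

100.29

Rebased(2022) = 102.1 / 101.8 × 100 = 100.2947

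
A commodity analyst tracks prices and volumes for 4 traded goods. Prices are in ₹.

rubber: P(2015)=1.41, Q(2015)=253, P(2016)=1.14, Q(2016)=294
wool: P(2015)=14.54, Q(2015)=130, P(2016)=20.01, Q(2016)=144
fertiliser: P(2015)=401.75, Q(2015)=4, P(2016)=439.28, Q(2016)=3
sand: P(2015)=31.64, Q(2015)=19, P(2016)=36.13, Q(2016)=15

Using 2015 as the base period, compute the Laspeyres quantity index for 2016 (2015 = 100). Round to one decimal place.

94.0

Laspeyres quantity index uses base-period prices as weights.
ΣP(2015)·Q(2016) = 1.41×294 + 14.54×144 + 401.75×3 + 31.64×15 = 414.54 + 2093.76 + 1205.25 + 474.6 = 4188.15
ΣP(2015)·Q(2015) = 1.41×253 + 14.54×130 + 401.75×4 + 31.64×19 = 356.73 + 1890.2 + 1607 + 601.16 = 4455.09
Index = 4188.15 / 4455.09 × 100 = 94.0082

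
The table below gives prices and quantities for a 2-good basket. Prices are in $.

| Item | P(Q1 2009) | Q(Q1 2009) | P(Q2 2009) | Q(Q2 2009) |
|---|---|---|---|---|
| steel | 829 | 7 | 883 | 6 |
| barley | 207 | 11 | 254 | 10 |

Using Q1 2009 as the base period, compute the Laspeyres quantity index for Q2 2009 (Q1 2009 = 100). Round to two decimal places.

Laspeyres quantity index uses base-period prices as weights.
ΣP(Q1 2009)·Q(Q2 2009) = 829×6 + 207×10 = 4974 + 2070 = 7044
ΣP(Q1 2009)·Q(Q1 2009) = 829×7 + 207×11 = 5803 + 2277 = 8080
Index = 7044 / 8080 × 100 = 87.1782

87.18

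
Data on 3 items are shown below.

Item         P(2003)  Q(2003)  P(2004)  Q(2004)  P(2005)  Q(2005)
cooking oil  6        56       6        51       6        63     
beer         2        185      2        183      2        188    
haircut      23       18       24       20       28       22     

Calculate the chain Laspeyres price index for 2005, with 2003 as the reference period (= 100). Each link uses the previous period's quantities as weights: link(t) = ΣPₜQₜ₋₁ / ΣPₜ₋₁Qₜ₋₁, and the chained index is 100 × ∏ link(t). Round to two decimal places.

Link 2003→2004:
ΣP(2004)Q(2003) = 6×56 + 2×185 + 24×18 = 336 + 370 + 432 = 1138
ΣP(2003)Q(2003) = 6×56 + 2×185 + 23×18 = 336 + 370 + 414 = 1120
link = 1138/1120 = 1.016071
Link 2004→2005:
ΣP(2005)Q(2004) = 6×51 + 2×183 + 28×20 = 306 + 366 + 560 = 1232
ΣP(2004)Q(2004) = 6×51 + 2×183 + 24×20 = 306 + 366 + 480 = 1152
link = 1232/1152 = 1.069444
Chained index = 100 × 1.016071 × 1.069444 = 108.6632

108.66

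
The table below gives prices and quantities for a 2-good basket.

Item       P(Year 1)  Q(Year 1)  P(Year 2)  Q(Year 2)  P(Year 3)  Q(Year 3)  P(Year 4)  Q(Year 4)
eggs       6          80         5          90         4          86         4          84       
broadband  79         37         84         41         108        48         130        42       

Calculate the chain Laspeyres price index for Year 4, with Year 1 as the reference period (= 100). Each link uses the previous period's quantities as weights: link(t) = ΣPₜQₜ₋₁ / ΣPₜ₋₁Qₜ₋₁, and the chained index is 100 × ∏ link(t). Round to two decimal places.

150.97

Link Year 1→Year 2:
ΣP(Year 2)Q(Year 1) = 5×80 + 84×37 = 400 + 3108 = 3508
ΣP(Year 1)Q(Year 1) = 6×80 + 79×37 = 480 + 2923 = 3403
link = 3508/3403 = 1.030855
Link Year 2→Year 3:
ΣP(Year 3)Q(Year 2) = 4×90 + 108×41 = 360 + 4428 = 4788
ΣP(Year 2)Q(Year 2) = 5×90 + 84×41 = 450 + 3444 = 3894
link = 4788/3894 = 1.229584
Link Year 3→Year 4:
ΣP(Year 4)Q(Year 3) = 4×86 + 130×48 = 344 + 6240 = 6584
ΣP(Year 3)Q(Year 3) = 4×86 + 108×48 = 344 + 5184 = 5528
link = 6584/5528 = 1.191027
Chained index = 100 × 1.030855 × 1.229584 × 1.191027 = 150.9655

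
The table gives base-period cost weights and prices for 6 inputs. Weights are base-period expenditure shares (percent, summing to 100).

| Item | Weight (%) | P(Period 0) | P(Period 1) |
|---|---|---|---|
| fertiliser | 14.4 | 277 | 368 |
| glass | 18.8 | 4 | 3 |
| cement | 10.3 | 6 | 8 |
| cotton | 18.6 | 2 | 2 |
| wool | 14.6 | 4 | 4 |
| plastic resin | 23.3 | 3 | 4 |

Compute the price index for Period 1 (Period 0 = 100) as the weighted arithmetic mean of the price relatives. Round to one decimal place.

fertiliser: 14.4 × (368/277) = 14.4 × 1.328520 = 19.1307
glass: 18.8 × (3/4) = 18.8 × 0.750000 = 14.1000
cement: 10.3 × (8/6) = 10.3 × 1.333333 = 13.7333
cotton: 18.6 × (2/2) = 18.6 × 1.000000 = 18.6000
wool: 14.6 × (4/4) = 14.6 × 1.000000 = 14.6000
plastic resin: 23.3 × (4/3) = 23.3 × 1.333333 = 31.0667
Index = Σ wᵢ·(p₁ᵢ/p₀ᵢ) = 19.1307 + 14.1000 + 13.7333 + 18.6000 + 14.6000 + 31.0667 = 111.2307

111.2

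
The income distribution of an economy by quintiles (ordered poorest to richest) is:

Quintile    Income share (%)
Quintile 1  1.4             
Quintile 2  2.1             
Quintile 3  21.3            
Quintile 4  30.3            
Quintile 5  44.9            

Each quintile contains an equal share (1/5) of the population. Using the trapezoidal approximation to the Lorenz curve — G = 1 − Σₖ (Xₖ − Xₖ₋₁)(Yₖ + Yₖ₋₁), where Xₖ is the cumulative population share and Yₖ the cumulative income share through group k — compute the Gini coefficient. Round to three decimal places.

0.461

Cumulative income shares Yₖ: 0.0140, 0.0350, 0.2480, 0.5510, 1.0000
Σ (Xₖ−Xₖ₋₁)(Yₖ+Yₖ₋₁) = (1/5)(0.0140+0.0000) + (1/5)(0.0350+0.0140) + (1/5)(0.2480+0.0350) + (1/5)(0.5510+0.2480) + (1/5)(1.0000+0.5510)
  = 0.0028 + 0.0098 + 0.0566 + 0.1598 + 0.3102 = 0.5392
G = 1 − 0.5392 = 0.4608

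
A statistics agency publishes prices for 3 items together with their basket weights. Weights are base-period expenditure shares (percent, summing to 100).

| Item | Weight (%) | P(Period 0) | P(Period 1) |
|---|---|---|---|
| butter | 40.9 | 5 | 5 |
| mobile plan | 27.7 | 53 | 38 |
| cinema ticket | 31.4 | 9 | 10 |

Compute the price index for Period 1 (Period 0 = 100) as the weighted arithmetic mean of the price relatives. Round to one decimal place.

95.6

butter: 40.9 × (5/5) = 40.9 × 1.000000 = 40.9000
mobile plan: 27.7 × (38/53) = 27.7 × 0.716981 = 19.8604
cinema ticket: 31.4 × (10/9) = 31.4 × 1.111111 = 34.8889
Index = Σ wᵢ·(p₁ᵢ/p₀ᵢ) = 40.9000 + 19.8604 + 34.8889 = 95.6493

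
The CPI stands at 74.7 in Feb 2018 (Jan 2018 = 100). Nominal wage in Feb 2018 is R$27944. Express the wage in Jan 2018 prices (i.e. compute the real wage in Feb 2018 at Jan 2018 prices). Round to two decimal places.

Real = Nominal ÷ (Index/100) = 27944 ÷ (74.7/100)
     = 27944 ÷ 0.747 = 37408.2999

37408.30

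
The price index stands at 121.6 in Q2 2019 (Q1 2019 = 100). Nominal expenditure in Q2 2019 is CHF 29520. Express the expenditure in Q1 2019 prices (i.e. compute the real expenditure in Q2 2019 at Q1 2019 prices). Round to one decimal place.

Real = Nominal ÷ (Index/100) = 29520 ÷ (121.6/100)
     = 29520 ÷ 1.216 = 24276.3158

24276.3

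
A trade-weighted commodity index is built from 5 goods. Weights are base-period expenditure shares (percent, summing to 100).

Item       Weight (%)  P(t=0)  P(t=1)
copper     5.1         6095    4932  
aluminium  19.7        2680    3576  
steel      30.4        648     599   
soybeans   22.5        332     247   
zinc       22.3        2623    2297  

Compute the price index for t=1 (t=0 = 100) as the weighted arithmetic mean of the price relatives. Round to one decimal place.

94.8

copper: 5.1 × (4932/6095) = 5.1 × 0.809188 = 4.1269
aluminium: 19.7 × (3576/2680) = 19.7 × 1.334328 = 26.2863
steel: 30.4 × (599/648) = 30.4 × 0.924383 = 28.1012
soybeans: 22.5 × (247/332) = 22.5 × 0.743976 = 16.7395
zinc: 22.3 × (2297/2623) = 22.3 × 0.875715 = 19.5284
Index = Σ wᵢ·(p₁ᵢ/p₀ᵢ) = 4.1269 + 26.2863 + 28.1012 + 16.7395 + 19.5284 = 94.7823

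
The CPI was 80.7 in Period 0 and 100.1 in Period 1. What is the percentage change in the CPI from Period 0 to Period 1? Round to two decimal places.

Change = (100.1 − 80.7) / 80.7 × 100
       = 19.4 / 80.7 × 100 = 24.0397%

24.04%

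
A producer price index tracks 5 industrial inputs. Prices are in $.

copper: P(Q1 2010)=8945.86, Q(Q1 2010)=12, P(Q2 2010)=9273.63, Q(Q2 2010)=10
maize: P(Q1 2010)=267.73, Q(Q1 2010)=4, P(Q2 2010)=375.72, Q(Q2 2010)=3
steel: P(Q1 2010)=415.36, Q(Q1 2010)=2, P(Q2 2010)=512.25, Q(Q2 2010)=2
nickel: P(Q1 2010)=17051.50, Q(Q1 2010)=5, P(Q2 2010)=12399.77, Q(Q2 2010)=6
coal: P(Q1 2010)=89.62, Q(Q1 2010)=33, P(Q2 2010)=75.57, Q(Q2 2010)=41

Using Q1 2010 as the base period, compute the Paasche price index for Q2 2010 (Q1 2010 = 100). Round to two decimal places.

Paasche price index uses current-period quantities as weights.
ΣP(Q2 2010)·Q(Q2 2010) = 9273.63×10 + 375.72×3 + 512.25×2 + 12399.77×6 + 75.57×41 = 92736.3 + 1127.16 + 1024.5 + 74398.62 + 3098.37 = 172384.95
ΣP(Q1 2010)·Q(Q2 2010) = 8945.86×10 + 267.73×3 + 415.36×2 + 17051.50×6 + 89.62×41 = 89458.6 + 803.19 + 830.72 + 102309 + 3674.42 = 197075.93
Index = 172384.95 / 197075.93 × 100 = 87.4713

87.47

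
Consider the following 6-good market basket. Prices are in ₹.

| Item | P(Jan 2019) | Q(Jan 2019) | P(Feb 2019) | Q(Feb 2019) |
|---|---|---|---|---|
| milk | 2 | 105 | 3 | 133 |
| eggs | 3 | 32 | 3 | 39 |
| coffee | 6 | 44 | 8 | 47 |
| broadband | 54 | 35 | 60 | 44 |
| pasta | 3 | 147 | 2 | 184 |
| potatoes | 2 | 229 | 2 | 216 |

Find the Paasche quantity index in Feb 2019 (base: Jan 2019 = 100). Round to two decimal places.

Paasche quantity index uses current-period prices as weights.
ΣP(Feb 2019)·Q(Feb 2019) = 3×133 + 3×39 + 8×47 + 60×44 + 2×184 + 2×216 = 399 + 117 + 376 + 2640 + 368 + 432 = 4332
ΣP(Feb 2019)·Q(Jan 2019) = 3×105 + 3×32 + 8×44 + 60×35 + 2×147 + 2×229 = 315 + 96 + 352 + 2100 + 294 + 458 = 3615
Index = 4332 / 3615 × 100 = 119.8340

119.83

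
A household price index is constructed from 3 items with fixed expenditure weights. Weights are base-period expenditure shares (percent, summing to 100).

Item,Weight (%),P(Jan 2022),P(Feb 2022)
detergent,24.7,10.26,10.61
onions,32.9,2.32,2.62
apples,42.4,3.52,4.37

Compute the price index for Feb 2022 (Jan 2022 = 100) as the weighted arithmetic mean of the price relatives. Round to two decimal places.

detergent: 24.7 × (10.61/10.26) = 24.7 × 1.034113 = 25.5426
onions: 32.9 × (2.62/2.32) = 32.9 × 1.129310 = 37.1543
apples: 42.4 × (4.37/3.52) = 42.4 × 1.241477 = 52.6386
Index = Σ wᵢ·(p₁ᵢ/p₀ᵢ) = 25.5426 + 37.1543 + 52.6386 = 115.3355

115.34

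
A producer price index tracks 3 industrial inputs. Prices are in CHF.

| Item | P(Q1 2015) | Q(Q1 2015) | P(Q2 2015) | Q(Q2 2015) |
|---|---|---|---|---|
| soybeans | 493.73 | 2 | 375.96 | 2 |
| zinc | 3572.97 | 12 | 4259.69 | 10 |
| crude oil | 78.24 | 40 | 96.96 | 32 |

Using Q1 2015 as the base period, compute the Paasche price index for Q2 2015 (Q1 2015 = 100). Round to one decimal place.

118.4

Paasche price index uses current-period quantities as weights.
ΣP(Q2 2015)·Q(Q2 2015) = 375.96×2 + 4259.69×10 + 96.96×32 = 751.92 + 42596.9 + 3102.72 = 46451.54
ΣP(Q1 2015)·Q(Q2 2015) = 493.73×2 + 3572.97×10 + 78.24×32 = 987.46 + 35729.7 + 2503.68 = 39220.84
Index = 46451.54 / 39220.84 × 100 = 118.4359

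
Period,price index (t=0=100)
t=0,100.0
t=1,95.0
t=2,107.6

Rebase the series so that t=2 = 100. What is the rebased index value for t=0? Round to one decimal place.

92.9

Rebased(t=0) = 100.0 / 107.6 × 100 = 92.9368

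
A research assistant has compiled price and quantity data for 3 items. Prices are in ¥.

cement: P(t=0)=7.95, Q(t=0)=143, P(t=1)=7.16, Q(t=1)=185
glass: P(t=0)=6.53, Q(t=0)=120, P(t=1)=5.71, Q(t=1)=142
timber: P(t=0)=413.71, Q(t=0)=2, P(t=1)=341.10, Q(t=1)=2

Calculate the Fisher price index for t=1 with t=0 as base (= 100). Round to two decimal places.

87.19

Laspeyres component (base-period weights):
ΣP(t=1)Q(t=0) = 7.16×143 + 5.71×120 + 341.10×2 = 1023.88 + 685.2 + 682.2 = 2391.28
ΣP(t=0)Q(t=0) = 7.95×143 + 6.53×120 + 413.71×2 = 1136.85 + 783.6 + 827.42 = 2747.87
L = 2391.28 / 2747.87 × 100 = 87.0230
Paasche component (current-period weights):
ΣP(t=1)Q(t=1) = 7.16×185 + 5.71×142 + 341.10×2 = 1324.6 + 810.82 + 682.2 = 2817.62
ΣP(t=0)Q(t=1) = 7.95×185 + 6.53×142 + 413.71×2 = 1470.75 + 927.26 + 827.42 = 3225.43
P = 2817.62 / 3225.43 × 100 = 87.3564
Fisher = √(L × P) = √(87.0230 × 87.3564) = 87.1896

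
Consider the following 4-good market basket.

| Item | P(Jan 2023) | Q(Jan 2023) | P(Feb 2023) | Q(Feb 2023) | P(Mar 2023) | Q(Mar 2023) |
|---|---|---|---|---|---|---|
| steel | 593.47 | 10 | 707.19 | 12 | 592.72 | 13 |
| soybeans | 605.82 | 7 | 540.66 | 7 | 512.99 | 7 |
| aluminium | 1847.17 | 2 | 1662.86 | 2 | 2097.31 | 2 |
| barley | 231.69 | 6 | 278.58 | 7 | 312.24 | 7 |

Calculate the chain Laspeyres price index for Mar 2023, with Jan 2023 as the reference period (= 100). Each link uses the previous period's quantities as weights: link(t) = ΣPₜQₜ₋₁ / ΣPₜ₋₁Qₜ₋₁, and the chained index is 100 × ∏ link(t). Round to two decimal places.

101.15

Link Jan 2023→Feb 2023:
ΣP(Feb 2023)Q(Jan 2023) = 707.19×10 + 540.66×7 + 1662.86×2 + 278.58×6 = 7071.9 + 3784.62 + 3325.72 + 1671.48 = 15853.72
ΣP(Jan 2023)Q(Jan 2023) = 593.47×10 + 605.82×7 + 1847.17×2 + 231.69×6 = 5934.7 + 4240.74 + 3694.34 + 1390.14 = 15259.92
link = 15853.72/15259.92 = 1.038912
Link Feb 2023→Mar 2023:
ΣP(Mar 2023)Q(Feb 2023) = 592.72×12 + 512.99×7 + 2097.31×2 + 312.24×7 = 7112.64 + 3590.93 + 4194.62 + 2185.68 = 17083.87
ΣP(Feb 2023)Q(Feb 2023) = 707.19×12 + 540.66×7 + 1662.86×2 + 278.58×7 = 8486.28 + 3784.62 + 3325.72 + 1950.06 = 17546.68
link = 17083.87/17546.68 = 0.973624
Chained index = 100 × 1.038912 × 0.973624 = 101.1510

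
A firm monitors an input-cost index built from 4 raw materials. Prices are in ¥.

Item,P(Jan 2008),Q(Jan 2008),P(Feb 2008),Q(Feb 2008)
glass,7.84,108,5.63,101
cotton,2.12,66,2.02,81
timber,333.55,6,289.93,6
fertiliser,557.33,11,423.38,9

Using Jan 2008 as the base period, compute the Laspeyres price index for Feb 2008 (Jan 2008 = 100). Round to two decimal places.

78.28

Laspeyres price index uses base-period quantities as weights.
ΣP(Feb 2008)·Q(Jan 2008) = 5.63×108 + 2.02×66 + 289.93×6 + 423.38×11 = 608.04 + 133.32 + 1739.58 + 4657.18 = 7138.12
ΣP(Jan 2008)·Q(Jan 2008) = 7.84×108 + 2.12×66 + 333.55×6 + 557.33×11 = 846.72 + 139.92 + 2001.3 + 6130.63 = 9118.57
Index = 7138.12 / 9118.57 × 100 = 78.2811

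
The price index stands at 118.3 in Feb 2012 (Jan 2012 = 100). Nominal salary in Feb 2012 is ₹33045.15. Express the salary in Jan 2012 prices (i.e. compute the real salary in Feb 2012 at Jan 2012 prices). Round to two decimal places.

Real = Nominal ÷ (Index/100) = 33045.15 ÷ (118.3/100)
     = 33045.15 ÷ 1.183 = 27933.3474

27933.35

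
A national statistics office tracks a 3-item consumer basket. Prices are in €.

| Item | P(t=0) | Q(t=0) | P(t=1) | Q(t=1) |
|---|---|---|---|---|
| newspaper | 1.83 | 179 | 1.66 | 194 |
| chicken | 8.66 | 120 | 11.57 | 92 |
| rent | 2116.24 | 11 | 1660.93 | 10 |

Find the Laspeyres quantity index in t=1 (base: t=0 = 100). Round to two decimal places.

90.54

Laspeyres quantity index uses base-period prices as weights.
ΣP(t=0)·Q(t=1) = 1.83×194 + 8.66×92 + 2116.24×10 = 355.02 + 796.72 + 21162.4 = 22314.14
ΣP(t=0)·Q(t=0) = 1.83×179 + 8.66×120 + 2116.24×11 = 327.57 + 1039.2 + 23278.64 = 24645.41
Index = 22314.14 / 24645.41 × 100 = 90.5408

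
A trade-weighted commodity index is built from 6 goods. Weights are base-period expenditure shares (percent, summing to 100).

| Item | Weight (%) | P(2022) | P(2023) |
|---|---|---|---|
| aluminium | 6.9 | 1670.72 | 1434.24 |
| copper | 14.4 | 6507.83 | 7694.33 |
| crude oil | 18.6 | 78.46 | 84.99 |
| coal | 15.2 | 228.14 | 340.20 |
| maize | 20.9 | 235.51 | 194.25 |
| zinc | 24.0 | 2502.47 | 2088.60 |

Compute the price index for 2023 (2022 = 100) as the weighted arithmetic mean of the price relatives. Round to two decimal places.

103.03

aluminium: 6.9 × (1434.24/1670.72) = 6.9 × 0.858456 = 5.9233
copper: 14.4 × (7694.33/6507.83) = 14.4 × 1.182319 = 17.0254
crude oil: 18.6 × (84.99/78.46) = 18.6 × 1.083227 = 20.1480
coal: 15.2 × (340.20/228.14) = 15.2 × 1.491190 = 22.6661
maize: 20.9 × (194.25/235.51) = 20.9 × 0.824806 = 17.2384
zinc: 24.0 × (2088.60/2502.47) = 24.0 × 0.834615 = 20.0308
Index = Σ wᵢ·(p₁ᵢ/p₀ᵢ) = 5.9233 + 17.0254 + 20.1480 + 22.6661 + 17.2384 + 20.0308 = 103.0321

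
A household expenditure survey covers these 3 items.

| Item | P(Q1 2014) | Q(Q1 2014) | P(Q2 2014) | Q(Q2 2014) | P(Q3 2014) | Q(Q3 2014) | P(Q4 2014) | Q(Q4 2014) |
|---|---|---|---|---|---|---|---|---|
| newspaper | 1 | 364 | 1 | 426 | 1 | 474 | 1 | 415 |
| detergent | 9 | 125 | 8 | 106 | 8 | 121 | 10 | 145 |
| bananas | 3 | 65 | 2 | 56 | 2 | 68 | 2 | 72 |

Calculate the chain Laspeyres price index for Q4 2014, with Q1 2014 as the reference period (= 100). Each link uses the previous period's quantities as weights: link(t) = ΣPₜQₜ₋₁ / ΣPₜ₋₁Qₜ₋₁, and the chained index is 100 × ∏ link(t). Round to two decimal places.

102.32

Link Q1 2014→Q2 2014:
ΣP(Q2 2014)Q(Q1 2014) = 1×364 + 8×125 + 2×65 = 364 + 1000 + 130 = 1494
ΣP(Q1 2014)Q(Q1 2014) = 1×364 + 9×125 + 3×65 = 364 + 1125 + 195 = 1684
link = 1494/1684 = 0.887173
Link Q2 2014→Q3 2014:
ΣP(Q3 2014)Q(Q2 2014) = 1×426 + 8×106 + 2×56 = 426 + 848 + 112 = 1386
ΣP(Q2 2014)Q(Q2 2014) = 1×426 + 8×106 + 2×56 = 426 + 848 + 112 = 1386
link = 1386/1386 = 1.000000
Link Q3 2014→Q4 2014:
ΣP(Q4 2014)Q(Q3 2014) = 1×474 + 10×121 + 2×68 = 474 + 1210 + 136 = 1820
ΣP(Q3 2014)Q(Q3 2014) = 1×474 + 8×121 + 2×68 = 474 + 968 + 136 = 1578
link = 1820/1578 = 1.153359
Chained index = 100 × 0.887173 × 1.000000 × 1.153359 = 102.3229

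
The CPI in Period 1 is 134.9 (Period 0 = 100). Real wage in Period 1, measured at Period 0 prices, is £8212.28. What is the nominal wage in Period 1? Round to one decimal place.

11078.4

Nominal = Real × (Index/100) = 8212.28 × (134.9/100)
        = 8212.28 × 1.349 = 11078.3657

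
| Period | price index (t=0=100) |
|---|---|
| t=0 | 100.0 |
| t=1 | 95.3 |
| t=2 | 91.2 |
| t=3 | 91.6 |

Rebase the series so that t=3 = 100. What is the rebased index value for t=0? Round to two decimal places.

Rebased(t=0) = 100.0 / 91.6 × 100 = 109.1703

109.17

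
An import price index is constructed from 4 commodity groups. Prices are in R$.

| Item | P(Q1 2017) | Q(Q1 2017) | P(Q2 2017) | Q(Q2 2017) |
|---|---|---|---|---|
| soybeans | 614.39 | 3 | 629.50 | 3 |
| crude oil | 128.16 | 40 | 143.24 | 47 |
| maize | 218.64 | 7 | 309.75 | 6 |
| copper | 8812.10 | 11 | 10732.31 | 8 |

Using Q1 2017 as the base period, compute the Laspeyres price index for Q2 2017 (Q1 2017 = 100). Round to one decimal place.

121.3

Laspeyres price index uses base-period quantities as weights.
ΣP(Q2 2017)·Q(Q1 2017) = 629.50×3 + 143.24×40 + 309.75×7 + 10732.31×11 = 1888.5 + 5729.6 + 2168.25 + 118055.41 = 127841.76
ΣP(Q1 2017)·Q(Q1 2017) = 614.39×3 + 128.16×40 + 218.64×7 + 8812.10×11 = 1843.17 + 5126.4 + 1530.48 + 96933.1 = 105433.15
Index = 127841.76 / 105433.15 × 100 = 121.2539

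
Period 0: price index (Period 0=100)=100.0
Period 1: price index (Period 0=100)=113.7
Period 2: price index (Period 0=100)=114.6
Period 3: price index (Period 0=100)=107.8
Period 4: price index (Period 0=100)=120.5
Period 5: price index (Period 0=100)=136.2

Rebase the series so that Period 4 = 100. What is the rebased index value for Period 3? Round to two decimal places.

Rebased(Period 3) = 107.8 / 120.5 × 100 = 89.4606

89.46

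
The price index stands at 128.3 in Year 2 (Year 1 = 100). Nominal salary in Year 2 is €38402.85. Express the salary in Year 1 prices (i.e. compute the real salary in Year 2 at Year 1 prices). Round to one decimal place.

29932.1

Real = Nominal ÷ (Index/100) = 38402.85 ÷ (128.3/100)
     = 38402.85 ÷ 1.283 = 29932.0733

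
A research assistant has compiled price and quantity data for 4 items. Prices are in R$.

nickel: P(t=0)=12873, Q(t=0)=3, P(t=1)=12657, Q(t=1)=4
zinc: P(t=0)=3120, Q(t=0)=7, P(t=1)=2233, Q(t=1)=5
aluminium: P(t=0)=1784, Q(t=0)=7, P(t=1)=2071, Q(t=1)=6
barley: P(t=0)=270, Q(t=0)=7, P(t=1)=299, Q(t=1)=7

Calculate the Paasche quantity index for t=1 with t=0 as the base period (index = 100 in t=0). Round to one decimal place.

108.7

Paasche quantity index uses current-period prices as weights.
ΣP(t=1)·Q(t=1) = 12657×4 + 2233×5 + 2071×6 + 299×7 = 50628 + 11165 + 12426 + 2093 = 76312
ΣP(t=1)·Q(t=0) = 12657×3 + 2233×7 + 2071×7 + 299×7 = 37971 + 15631 + 14497 + 2093 = 70192
Index = 76312 / 70192 × 100 = 108.7189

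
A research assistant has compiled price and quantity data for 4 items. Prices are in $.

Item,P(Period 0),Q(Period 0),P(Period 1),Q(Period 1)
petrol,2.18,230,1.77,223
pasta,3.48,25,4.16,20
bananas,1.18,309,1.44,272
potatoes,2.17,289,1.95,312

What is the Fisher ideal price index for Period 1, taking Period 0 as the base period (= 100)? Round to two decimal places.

95.65

Laspeyres component (base-period weights):
ΣP(Period 1)Q(Period 0) = 1.77×230 + 4.16×25 + 1.44×309 + 1.95×289 = 407.1 + 104 + 444.96 + 563.55 = 1519.61
ΣP(Period 0)Q(Period 0) = 2.18×230 + 3.48×25 + 1.18×309 + 2.17×289 = 501.4 + 87 + 364.62 + 627.13 = 1580.15
L = 1519.61 / 1580.15 × 100 = 96.1687
Paasche component (current-period weights):
ΣP(Period 1)Q(Period 1) = 1.77×223 + 4.16×20 + 1.44×272 + 1.95×312 = 394.71 + 83.2 + 391.68 + 608.4 = 1477.99
ΣP(Period 0)Q(Period 1) = 2.18×223 + 3.48×20 + 1.18×272 + 2.17×312 = 486.14 + 69.6 + 320.96 + 677.04 = 1553.74
P = 1477.99 / 1553.74 × 100 = 95.1247
Fisher = √(L × P) = √(96.1687 × 95.1247) = 95.6453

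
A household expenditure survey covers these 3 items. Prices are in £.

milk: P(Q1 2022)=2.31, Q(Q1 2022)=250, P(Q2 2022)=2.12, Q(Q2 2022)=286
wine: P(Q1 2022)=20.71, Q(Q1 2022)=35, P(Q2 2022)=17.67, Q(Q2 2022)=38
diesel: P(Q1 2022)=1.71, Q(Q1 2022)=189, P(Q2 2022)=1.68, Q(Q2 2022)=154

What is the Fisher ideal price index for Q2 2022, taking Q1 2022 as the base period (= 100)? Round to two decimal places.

89.99

Laspeyres component (base-period weights):
ΣP(Q2 2022)Q(Q1 2022) = 2.12×250 + 17.67×35 + 1.68×189 = 530 + 618.45 + 317.52 = 1465.97
ΣP(Q1 2022)Q(Q1 2022) = 2.31×250 + 20.71×35 + 1.71×189 = 577.5 + 724.85 + 323.19 = 1625.54
L = 1465.97 / 1625.54 × 100 = 90.1836
Paasche component (current-period weights):
ΣP(Q2 2022)Q(Q2 2022) = 2.12×286 + 17.67×38 + 1.68×154 = 606.32 + 671.46 + 258.72 = 1536.5
ΣP(Q1 2022)Q(Q2 2022) = 2.31×286 + 20.71×38 + 1.71×154 = 660.66 + 786.98 + 263.34 = 1710.98
P = 1536.5 / 1710.98 × 100 = 89.8023
Fisher = √(L × P) = √(90.1836 × 89.8023) = 89.9928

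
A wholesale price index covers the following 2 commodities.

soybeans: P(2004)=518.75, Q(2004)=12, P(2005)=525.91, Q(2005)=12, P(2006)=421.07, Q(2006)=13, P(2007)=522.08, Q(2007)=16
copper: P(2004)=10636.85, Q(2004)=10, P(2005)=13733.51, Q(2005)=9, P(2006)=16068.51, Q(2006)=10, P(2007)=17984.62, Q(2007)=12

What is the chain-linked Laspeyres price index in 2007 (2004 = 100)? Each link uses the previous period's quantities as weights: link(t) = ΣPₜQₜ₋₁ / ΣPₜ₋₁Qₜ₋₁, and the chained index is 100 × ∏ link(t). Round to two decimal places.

165.09

Link 2004→2005:
ΣP(2005)Q(2004) = 525.91×12 + 13733.51×10 = 6310.92 + 137335.1 = 143646.02
ΣP(2004)Q(2004) = 518.75×12 + 10636.85×10 = 6225 + 106368.5 = 112593.5
link = 143646.02/112593.5 = 1.275793
Link 2005→2006:
ΣP(2006)Q(2005) = 421.07×12 + 16068.51×9 = 5052.84 + 144616.59 = 149669.43
ΣP(2005)Q(2005) = 525.91×12 + 13733.51×9 = 6310.92 + 123601.59 = 129912.51
link = 149669.43/129912.51 = 1.152079
Link 2006→2007:
ΣP(2007)Q(2006) = 522.08×13 + 17984.62×10 = 6787.04 + 179846.2 = 186633.24
ΣP(2006)Q(2006) = 421.07×13 + 16068.51×10 = 5473.91 + 160685.1 = 166159.01
link = 186633.24/166159.01 = 1.123221
Chained index = 100 × 1.275793 × 1.152079 × 1.123221 = 165.0926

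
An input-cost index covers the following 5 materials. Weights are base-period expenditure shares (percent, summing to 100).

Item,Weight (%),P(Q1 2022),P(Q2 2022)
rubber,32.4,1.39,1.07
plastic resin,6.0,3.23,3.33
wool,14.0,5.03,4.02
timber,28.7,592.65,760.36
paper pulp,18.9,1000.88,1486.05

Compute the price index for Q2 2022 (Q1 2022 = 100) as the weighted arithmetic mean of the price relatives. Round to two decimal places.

107.20

rubber: 32.4 × (1.07/1.39) = 32.4 × 0.769784 = 24.9410
plastic resin: 6.0 × (3.33/3.23) = 6.0 × 1.030960 = 6.1858
wool: 14.0 × (4.02/5.03) = 14.0 × 0.799205 = 11.1889
timber: 28.7 × (760.36/592.65) = 28.7 × 1.282983 = 36.8216
paper pulp: 18.9 × (1486.05/1000.88) = 18.9 × 1.484743 = 28.0617
Index = Σ wᵢ·(p₁ᵢ/p₀ᵢ) = 24.9410 + 6.1858 + 11.1889 + 36.8216 + 28.0617 = 107.1989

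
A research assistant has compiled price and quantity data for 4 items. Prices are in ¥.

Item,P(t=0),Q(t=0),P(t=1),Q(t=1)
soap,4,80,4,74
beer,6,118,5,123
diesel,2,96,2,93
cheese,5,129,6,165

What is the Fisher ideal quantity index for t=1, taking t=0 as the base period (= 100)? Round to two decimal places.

Laspeyres component (base-period weights):
ΣP(t=0)Q(t=1) = 4×74 + 6×123 + 2×93 + 5×165 = 296 + 738 + 186 + 825 = 2045
ΣP(t=0)Q(t=0) = 4×80 + 6×118 + 2×96 + 5×129 = 320 + 708 + 192 + 645 = 1865
L = 2045 / 1865 × 100 = 109.6515
Paasche component (current-period weights):
ΣP(t=1)Q(t=1) = 4×74 + 5×123 + 2×93 + 6×165 = 296 + 615 + 186 + 990 = 2087
ΣP(t=1)Q(t=0) = 4×80 + 5×118 + 2×96 + 6×129 = 320 + 590 + 192 + 774 = 1876
P = 2087 / 1876 × 100 = 111.2473
Fisher = √(L × P) = √(109.6515 × 111.2473) = 110.4465

110.45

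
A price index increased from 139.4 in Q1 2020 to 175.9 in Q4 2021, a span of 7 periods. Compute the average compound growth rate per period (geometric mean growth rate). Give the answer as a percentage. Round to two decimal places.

Growth factor = (175.9/139.4)^(1/7) = (1.261836)^(1/7) = 1.033782
Growth rate = 1.033782 − 1 = 0.033782 = 3.3782%

3.38%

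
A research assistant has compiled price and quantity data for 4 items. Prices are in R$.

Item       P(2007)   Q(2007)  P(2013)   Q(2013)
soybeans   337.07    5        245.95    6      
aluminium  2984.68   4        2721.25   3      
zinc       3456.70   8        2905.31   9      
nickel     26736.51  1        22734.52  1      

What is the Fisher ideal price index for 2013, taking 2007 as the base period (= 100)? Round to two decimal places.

Laspeyres component (base-period weights):
ΣP(2013)Q(2007) = 245.95×5 + 2721.25×4 + 2905.31×8 + 22734.52×1 = 1229.75 + 10885 + 23242.48 + 22734.52 = 58091.75
ΣP(2007)Q(2007) = 337.07×5 + 2984.68×4 + 3456.70×8 + 26736.51×1 = 1685.35 + 11938.72 + 27653.6 + 26736.51 = 68014.18
L = 58091.75 / 68014.18 × 100 = 85.4112
Paasche component (current-period weights):
ΣP(2013)Q(2013) = 245.95×6 + 2721.25×3 + 2905.31×9 + 22734.52×1 = 1475.7 + 8163.75 + 26147.79 + 22734.52 = 58521.76
ΣP(2007)Q(2013) = 337.07×6 + 2984.68×3 + 3456.70×9 + 26736.51×1 = 2022.42 + 8954.04 + 31110.3 + 26736.51 = 68823.27
P = 58521.76 / 68823.27 × 100 = 85.0319
Fisher = √(L × P) = √(85.4112 × 85.0319) = 85.2214

85.22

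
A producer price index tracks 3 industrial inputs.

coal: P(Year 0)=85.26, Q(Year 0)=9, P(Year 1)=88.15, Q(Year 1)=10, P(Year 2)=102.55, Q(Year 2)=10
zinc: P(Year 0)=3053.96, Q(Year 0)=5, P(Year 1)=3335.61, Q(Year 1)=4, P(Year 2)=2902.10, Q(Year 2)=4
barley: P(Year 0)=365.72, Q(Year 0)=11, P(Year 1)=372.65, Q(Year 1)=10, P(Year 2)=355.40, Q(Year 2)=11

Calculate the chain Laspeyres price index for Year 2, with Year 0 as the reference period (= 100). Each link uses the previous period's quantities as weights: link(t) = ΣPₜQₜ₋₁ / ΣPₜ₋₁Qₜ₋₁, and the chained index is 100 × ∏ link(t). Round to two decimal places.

Link Year 0→Year 1:
ΣP(Year 1)Q(Year 0) = 88.15×9 + 3335.61×5 + 372.65×11 = 793.35 + 16678.05 + 4099.15 = 21570.55
ΣP(Year 0)Q(Year 0) = 85.26×9 + 3053.96×5 + 365.72×11 = 767.34 + 15269.8 + 4022.92 = 20060.06
link = 21570.55/20060.06 = 1.075298
Link Year 1→Year 2:
ΣP(Year 2)Q(Year 1) = 102.55×10 + 2902.10×4 + 355.40×10 = 1025.5 + 11608.4 + 3554 = 16187.9
ΣP(Year 1)Q(Year 1) = 88.15×10 + 3335.61×4 + 372.65×10 = 881.5 + 13342.44 + 3726.5 = 17950.44
link = 16187.9/17950.44 = 0.901811
Chained index = 100 × 1.075298 × 0.901811 = 96.9716

96.97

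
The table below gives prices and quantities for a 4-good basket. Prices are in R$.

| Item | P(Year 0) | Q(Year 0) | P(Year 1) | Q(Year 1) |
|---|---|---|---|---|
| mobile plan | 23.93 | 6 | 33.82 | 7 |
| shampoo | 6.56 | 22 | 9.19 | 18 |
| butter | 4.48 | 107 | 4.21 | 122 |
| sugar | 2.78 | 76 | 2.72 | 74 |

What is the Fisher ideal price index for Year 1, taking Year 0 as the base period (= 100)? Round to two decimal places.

108.09

Laspeyres component (base-period weights):
ΣP(Year 1)Q(Year 0) = 33.82×6 + 9.19×22 + 4.21×107 + 2.72×76 = 202.92 + 202.18 + 450.47 + 206.72 = 1062.29
ΣP(Year 0)Q(Year 0) = 23.93×6 + 6.56×22 + 4.48×107 + 2.78×76 = 143.58 + 144.32 + 479.36 + 211.28 = 978.54
L = 1062.29 / 978.54 × 100 = 108.5587
Paasche component (current-period weights):
ΣP(Year 1)Q(Year 1) = 33.82×7 + 9.19×18 + 4.21×122 + 2.72×74 = 236.74 + 165.42 + 513.62 + 201.28 = 1117.06
ΣP(Year 0)Q(Year 1) = 23.93×7 + 6.56×18 + 4.48×122 + 2.78×74 = 167.51 + 118.08 + 546.56 + 205.72 = 1037.87
P = 1117.06 / 1037.87 × 100 = 107.6301
Fisher = √(L × P) = √(108.5587 × 107.6301) = 108.0934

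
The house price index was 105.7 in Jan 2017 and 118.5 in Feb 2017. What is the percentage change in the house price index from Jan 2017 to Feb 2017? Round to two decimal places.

12.11%

Change = (118.5 − 105.7) / 105.7 × 100
       = 12.8 / 105.7 × 100 = 12.1097%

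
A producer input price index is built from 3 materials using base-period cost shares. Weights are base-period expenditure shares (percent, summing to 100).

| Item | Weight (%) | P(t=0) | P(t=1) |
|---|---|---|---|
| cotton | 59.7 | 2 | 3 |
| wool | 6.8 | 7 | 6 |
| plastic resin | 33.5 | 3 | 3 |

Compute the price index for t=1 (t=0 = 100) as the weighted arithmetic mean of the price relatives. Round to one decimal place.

128.9

cotton: 59.7 × (3/2) = 59.7 × 1.500000 = 89.5500
wool: 6.8 × (6/7) = 6.8 × 0.857143 = 5.8286
plastic resin: 33.5 × (3/3) = 33.5 × 1.000000 = 33.5000
Index = Σ wᵢ·(p₁ᵢ/p₀ᵢ) = 89.5500 + 5.8286 + 33.5000 = 128.8786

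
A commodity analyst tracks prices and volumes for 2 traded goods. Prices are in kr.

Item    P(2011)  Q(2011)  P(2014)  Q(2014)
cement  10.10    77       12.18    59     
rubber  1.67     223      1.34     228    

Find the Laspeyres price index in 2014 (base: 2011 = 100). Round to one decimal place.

107.5

Laspeyres price index uses base-period quantities as weights.
ΣP(2014)·Q(2011) = 12.18×77 + 1.34×223 = 937.86 + 298.82 = 1236.68
ΣP(2011)·Q(2011) = 10.10×77 + 1.67×223 = 777.7 + 372.41 = 1150.11
Index = 1236.68 / 1150.11 × 100 = 107.5271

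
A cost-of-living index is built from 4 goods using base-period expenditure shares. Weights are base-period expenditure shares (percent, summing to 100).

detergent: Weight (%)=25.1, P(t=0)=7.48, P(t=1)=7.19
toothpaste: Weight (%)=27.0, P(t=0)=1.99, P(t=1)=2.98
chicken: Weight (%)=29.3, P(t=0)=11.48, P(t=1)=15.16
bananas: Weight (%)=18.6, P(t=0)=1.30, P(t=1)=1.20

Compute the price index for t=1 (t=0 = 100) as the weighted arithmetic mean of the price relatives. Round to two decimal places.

detergent: 25.1 × (7.19/7.48) = 25.1 × 0.961230 = 24.1269
toothpaste: 27.0 × (2.98/1.99) = 27.0 × 1.497487 = 40.4322
chicken: 29.3 × (15.16/11.48) = 29.3 × 1.320557 = 38.6923
bananas: 18.6 × (1.20/1.30) = 18.6 × 0.923077 = 17.1692
Index = Σ wᵢ·(p₁ᵢ/p₀ᵢ) = 24.1269 + 40.4322 + 38.6923 + 17.1692 = 120.4206

120.42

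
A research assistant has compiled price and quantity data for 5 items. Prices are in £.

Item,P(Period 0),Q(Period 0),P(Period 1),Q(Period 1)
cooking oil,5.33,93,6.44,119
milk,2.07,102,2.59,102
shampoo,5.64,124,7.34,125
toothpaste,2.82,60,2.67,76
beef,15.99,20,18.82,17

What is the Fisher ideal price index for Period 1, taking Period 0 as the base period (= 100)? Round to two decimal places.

Laspeyres component (base-period weights):
ΣP(Period 1)Q(Period 0) = 6.44×93 + 2.59×102 + 7.34×124 + 2.67×60 + 18.82×20 = 598.92 + 264.18 + 910.16 + 160.2 + 376.4 = 2309.86
ΣP(Period 0)Q(Period 0) = 5.33×93 + 2.07×102 + 5.64×124 + 2.82×60 + 15.99×20 = 495.69 + 211.14 + 699.36 + 169.2 + 319.8 = 1895.19
L = 2309.86 / 1895.19 × 100 = 121.8801
Paasche component (current-period weights):
ΣP(Period 1)Q(Period 1) = 6.44×119 + 2.59×102 + 7.34×125 + 2.67×76 + 18.82×17 = 766.36 + 264.18 + 917.5 + 202.92 + 319.94 = 2470.9
ΣP(Period 0)Q(Period 1) = 5.33×119 + 2.07×102 + 5.64×125 + 2.82×76 + 15.99×17 = 634.27 + 211.14 + 705 + 214.32 + 271.83 = 2036.56
P = 2470.9 / 2036.56 × 100 = 121.3271
Fisher = √(L × P) = √(121.8801 × 121.3271) = 121.6033

121.60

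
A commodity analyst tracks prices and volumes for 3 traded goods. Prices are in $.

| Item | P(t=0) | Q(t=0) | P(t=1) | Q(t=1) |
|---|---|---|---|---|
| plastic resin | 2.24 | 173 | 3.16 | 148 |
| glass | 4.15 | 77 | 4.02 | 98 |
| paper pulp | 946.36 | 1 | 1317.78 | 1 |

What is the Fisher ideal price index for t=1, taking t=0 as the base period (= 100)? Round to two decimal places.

Laspeyres component (base-period weights):
ΣP(t=1)Q(t=0) = 3.16×173 + 4.02×77 + 1317.78×1 = 546.68 + 309.54 + 1317.78 = 2174
ΣP(t=0)Q(t=0) = 2.24×173 + 4.15×77 + 946.36×1 = 387.52 + 319.55 + 946.36 = 1653.43
L = 2174 / 1653.43 × 100 = 131.4842
Paasche component (current-period weights):
ΣP(t=1)Q(t=1) = 3.16×148 + 4.02×98 + 1317.78×1 = 467.68 + 393.96 + 1317.78 = 2179.42
ΣP(t=0)Q(t=1) = 2.24×148 + 4.15×98 + 946.36×1 = 331.52 + 406.7 + 946.36 = 1684.58
P = 2179.42 / 1684.58 × 100 = 129.3747
Fisher = √(L × P) = √(131.4842 × 129.3747) = 130.4252

130.43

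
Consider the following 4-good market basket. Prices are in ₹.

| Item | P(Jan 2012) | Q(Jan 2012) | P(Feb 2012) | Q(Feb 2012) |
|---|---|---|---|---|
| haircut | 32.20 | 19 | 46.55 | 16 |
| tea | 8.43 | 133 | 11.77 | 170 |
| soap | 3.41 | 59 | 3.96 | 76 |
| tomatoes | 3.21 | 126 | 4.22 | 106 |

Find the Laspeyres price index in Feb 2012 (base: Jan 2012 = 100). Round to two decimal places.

137.48

Laspeyres price index uses base-period quantities as weights.
ΣP(Feb 2012)·Q(Jan 2012) = 46.55×19 + 11.77×133 + 3.96×59 + 4.22×126 = 884.45 + 1565.41 + 233.64 + 531.72 = 3215.22
ΣP(Jan 2012)·Q(Jan 2012) = 32.20×19 + 8.43×133 + 3.41×59 + 3.21×126 = 611.8 + 1121.19 + 201.19 + 404.46 = 2338.64
Index = 3215.22 / 2338.64 × 100 = 137.4825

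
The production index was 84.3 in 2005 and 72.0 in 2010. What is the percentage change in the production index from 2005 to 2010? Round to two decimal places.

Change = (72.0 − 84.3) / 84.3 × 100
       = -12.3 / 84.3 × 100 = -14.5907%

-14.59%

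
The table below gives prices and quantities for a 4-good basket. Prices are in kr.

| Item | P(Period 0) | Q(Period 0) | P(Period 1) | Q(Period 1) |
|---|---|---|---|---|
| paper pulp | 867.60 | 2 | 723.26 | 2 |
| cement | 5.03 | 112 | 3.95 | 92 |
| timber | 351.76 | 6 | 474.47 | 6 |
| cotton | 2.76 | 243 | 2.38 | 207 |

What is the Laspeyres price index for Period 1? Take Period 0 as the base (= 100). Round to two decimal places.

Laspeyres price index uses base-period quantities as weights.
ΣP(Period 1)·Q(Period 0) = 723.26×2 + 3.95×112 + 474.47×6 + 2.38×243 = 1446.52 + 442.4 + 2846.82 + 578.34 = 5314.08
ΣP(Period 0)·Q(Period 0) = 867.60×2 + 5.03×112 + 351.76×6 + 2.76×243 = 1735.2 + 563.36 + 2110.56 + 670.68 = 5079.8
Index = 5314.08 / 5079.8 × 100 = 104.6120

104.61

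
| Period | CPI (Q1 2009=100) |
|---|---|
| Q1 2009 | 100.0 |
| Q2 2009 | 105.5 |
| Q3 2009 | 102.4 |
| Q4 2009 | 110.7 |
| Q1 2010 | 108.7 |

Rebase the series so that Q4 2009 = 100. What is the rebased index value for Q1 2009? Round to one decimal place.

90.3

Rebased(Q1 2009) = 100.0 / 110.7 × 100 = 90.3342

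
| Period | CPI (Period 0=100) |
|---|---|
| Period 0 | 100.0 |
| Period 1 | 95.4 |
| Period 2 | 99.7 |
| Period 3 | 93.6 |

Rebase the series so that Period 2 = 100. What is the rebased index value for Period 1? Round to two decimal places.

Rebased(Period 1) = 95.4 / 99.7 × 100 = 95.6871

95.69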